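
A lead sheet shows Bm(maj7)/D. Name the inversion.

first inversion

Bm(maj7)/D means B minor-major seventh with D in the bass. D is the third of B minor-major seventh (B–D–F#–A#), so this is first inversion.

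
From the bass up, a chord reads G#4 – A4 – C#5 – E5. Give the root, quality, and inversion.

The distinct note names are G#, A, C#, E. Stacked in thirds they read A–C#–E–G#, which is a major seventh chord on A.
G# is the seventh of A major seventh; seventh in the bass means third inversion (figured bass 4/2).

A major seventh, third inversion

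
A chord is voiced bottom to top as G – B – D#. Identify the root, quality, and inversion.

Reducing to letter names: G, B, D#. These stack in thirds as G–B–D# — a G augmented triad.
With the root (G) in the bass, the chord is in root position (figured bass 5/3).

G augmented, root position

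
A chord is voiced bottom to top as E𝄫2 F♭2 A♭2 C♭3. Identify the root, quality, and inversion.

The distinct note names are Ebb, Fb, Ab, Cb. Stacked in thirds they read Fb–Ab–Cb–Ebb, which is a dominant seventh chord on Fb.
Ebb is the seventh of Fb dominant seventh; seventh in the bass means third inversion (figured bass 4/2).

Fb dominant seventh, third inversion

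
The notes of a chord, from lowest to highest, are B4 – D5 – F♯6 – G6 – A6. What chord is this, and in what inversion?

G major ninth, first inversion

The pitch classes B, D, F#, G, A arrange in thirds as G–B–D–F#–A: a G major ninth chord.
B is the third of G major ninth; third in the bass means first inversion.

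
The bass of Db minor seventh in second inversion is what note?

Db minor seventh is Db–Fb–Ab–Cb. Second inversion places the fifth in the bass: Ab.

Ab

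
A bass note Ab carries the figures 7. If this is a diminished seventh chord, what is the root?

Ab

The figures 7 mean the root of the chord is in the bass. If Ab is the root of a diminished seventh chord, the root is Ab (chord tones Ab–Cb–Ebb–Gbb).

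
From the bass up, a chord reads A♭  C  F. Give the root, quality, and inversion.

F minor, first inversion

The pitch classes Ab, C, F arrange in thirds as F–Ab–C: an F minor triad.
With the third (Ab) in the bass, the chord is in first inversion (figured bass 6).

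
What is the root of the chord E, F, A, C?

F

The distinct letter names are E, F, A, C. Arranged as a stack of thirds they read F–A–C–E, so F is the root (an F major seventh chord).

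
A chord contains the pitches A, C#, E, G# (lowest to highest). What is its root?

Reordering A, C#, E, G# into stacked thirds gives A–C#–E–G#; the bottom of that stack, A, is the root.

A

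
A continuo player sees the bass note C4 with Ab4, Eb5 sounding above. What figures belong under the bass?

6

The notes C, Ab, Eb stack in thirds as Ab–C–Eb — an Ab major triad. The bass C is the third, so this is first inversion: figured 6.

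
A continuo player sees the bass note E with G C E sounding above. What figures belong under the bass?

The notes E, G, C stack in thirds as C–E–G — a C major triad. The bass E is the third, so this is first inversion: figured 6.

6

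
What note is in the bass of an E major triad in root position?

E

E major is E–G#–B. Root position places the root in the bass: E.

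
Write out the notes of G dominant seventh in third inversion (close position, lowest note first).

The chord tones are G–B–D–F. With the seventh (F) lowest for third inversion: F, G, B, D.

F, G, B, D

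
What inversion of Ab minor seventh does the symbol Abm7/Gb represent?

third inversion

Abm7/Gb means Ab minor seventh with Gb in the bass. Gb is the seventh of Ab minor seventh (Ab–Cb–Eb–Gb), so this is third inversion.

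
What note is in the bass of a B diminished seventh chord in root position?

In root position the root is lowest. For B diminished seventh (B–D–F–Ab) that is B.

B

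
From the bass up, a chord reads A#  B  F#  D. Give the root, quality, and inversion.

The distinct note names are A#, B, F#, D. Stacked in thirds they read B–D–F#–A#, which is a minor-major seventh chord on B.
The lowest note is A#, the seventh of the chord, so this is third inversion (figured bass 4/2).

B minor-major seventh, third inversion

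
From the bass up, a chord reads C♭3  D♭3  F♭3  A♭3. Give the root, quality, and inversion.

Db minor seventh, third inversion

Reducing to letter names: Cb, Db, Fb, Ab. These stack in thirds as Db–Fb–Ab–Cb — a Db minor seventh chord.
With the seventh (Cb) in the bass, the chord is in third inversion (figured bass 4/2).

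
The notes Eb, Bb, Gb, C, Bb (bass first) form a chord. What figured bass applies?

The notes Eb, Bb, Gb, C stack in thirds as C–Eb–Gb–Bb — a C half-diminished seventh chord. The bass Eb is the third, so this is first inversion: figured 6/5.

6/5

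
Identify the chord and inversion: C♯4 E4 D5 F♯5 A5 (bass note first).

Reducing to letter names: C#, E, D, F#, A. These stack in thirds as D–F#–A–C#–E — a D major ninth chord.
C# is the seventh of D major ninth; seventh in the bass means third inversion.

D major ninth, third inversion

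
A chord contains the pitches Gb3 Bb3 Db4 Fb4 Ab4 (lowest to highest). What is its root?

Gb

The distinct letter names are Gb, Bb, Db, Fb, Ab. Arranged as a stack of thirds they read Gb–Bb–Db–Fb–Ab, so Gb is the root (a Gb dominant ninth chord).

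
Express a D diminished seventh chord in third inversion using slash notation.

Third inversion of D diminished seventh has the seventh (Cb) in the bass. As a slash chord: Ddim7/Cb.

Ddim7/Cb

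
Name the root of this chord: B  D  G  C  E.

C

The distinct letter names are B, D, G, C, E. Arranged as a stack of thirds they read C–E–G–B–D, so C is the root (a C major ninth chord).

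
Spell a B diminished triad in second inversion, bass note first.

B diminished is B–D–F. Second inversion puts the fifth (F) in the bass, with the remaining tones above: F, B, D.

F, B, D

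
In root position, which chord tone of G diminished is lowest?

G

The root of G diminished (G–Bb–Db) is G; that is the bass in root position.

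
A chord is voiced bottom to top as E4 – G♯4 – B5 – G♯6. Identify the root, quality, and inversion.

E major, root position

The distinct note names are E, G#, B. Stacked in thirds they read E–G#–B, which is a major triad on E.
E is the root of E major; root in the bass means root position (figured bass 5/3).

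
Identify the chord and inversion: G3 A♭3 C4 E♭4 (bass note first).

Ab major seventh, third inversion

The pitch classes G, Ab, C, Eb arrange in thirds as Ab–C–Eb–G: an Ab major seventh chord.
G is the seventh of Ab major seventh; seventh in the bass means third inversion (figured bass 4/2).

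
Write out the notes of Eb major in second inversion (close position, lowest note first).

Bb, Eb, G

Eb major is Eb–G–Bb. Second inversion puts the fifth (Bb) in the bass, with the remaining tones above: Bb, Eb, G.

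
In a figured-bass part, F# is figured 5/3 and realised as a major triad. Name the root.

F#

The figures 5/3 mean the root of the chord is in the bass. If F# is the root of a major triad, the root is F# (chord tones F#–A#–C#).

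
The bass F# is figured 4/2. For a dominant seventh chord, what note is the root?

G#

The figures 4/2 mean the seventh of the chord is in the bass. If F# is the seventh of a dominant seventh chord, the root is G# (chord tones G#–B#–D#–F#).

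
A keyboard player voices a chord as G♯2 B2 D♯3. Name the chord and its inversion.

G# minor, root position

The distinct note names are G#, B, D#. Stacked in thirds they read G#–B–D#, which is a minor triad on G#.
G# is the root of G# minor; root in the bass means root position (figured bass 5/3).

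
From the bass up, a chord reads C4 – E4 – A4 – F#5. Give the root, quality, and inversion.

The distinct note names are C, E, A, F#. Stacked in thirds they read F#–A–C–E, which is a half-diminished seventh chord on F#.
With the fifth (C) in the bass, the chord is in second inversion (figured bass 4/3).

F# half-diminished seventh, second inversion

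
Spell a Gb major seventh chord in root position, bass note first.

Spelling Gb major seventh: Gb–Bb–Db–F. In root position the root is bass, giving Gb, Bb, Db, F from the bottom.

Gb, Bb, Db, F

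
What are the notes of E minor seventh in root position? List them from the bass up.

E, G, B, D

E minor seventh is E–G–B–D. Root position puts the root (E) in the bass, with the remaining tones above: E, G, B, D.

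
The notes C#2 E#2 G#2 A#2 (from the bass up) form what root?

C#, E#, G#, A# are the tones of an A# minor seventh chord (A#–C#–E#–G#), making A# the root.

A#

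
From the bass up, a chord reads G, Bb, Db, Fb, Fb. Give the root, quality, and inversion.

G diminished seventh, root position

Reducing to letter names: G, Bb, Db, Fb. These stack in thirds as G–Bb–Db–Fb — a G diminished seventh chord.
The lowest note is G, the root of the chord, so this is root position (figured bass 7).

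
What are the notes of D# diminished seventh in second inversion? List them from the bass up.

D# diminished seventh is D#–F#–A–C. Second inversion puts the fifth (A) in the bass, with the remaining tones above: A, C, D#, F#.

A, C, D#, F#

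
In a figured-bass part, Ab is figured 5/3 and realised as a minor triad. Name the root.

Ab

The figures 5/3 mean the root of the chord is in the bass. If Ab is the root of a minor triad, the root is Ab (chord tones Ab–Cb–Eb).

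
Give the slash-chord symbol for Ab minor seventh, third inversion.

Third inversion of Ab minor seventh has the seventh (Gb) in the bass. As a slash chord: Abm7/Gb.

Abm7/Gb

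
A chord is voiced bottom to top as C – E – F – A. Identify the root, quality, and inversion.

The distinct note names are C, E, F, A. Stacked in thirds they read F–A–C–E, which is a major seventh chord on F.
With the fifth (C) in the bass, the chord is in second inversion (figured bass 4/3).

F major seventh, second inversion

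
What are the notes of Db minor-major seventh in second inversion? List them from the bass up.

Ab, C, Db, Fb

Spelling Db minor-major seventh: Db–Fb–Ab–C. In second inversion the fifth is bass, giving Ab, C, Db, Fb from the bottom.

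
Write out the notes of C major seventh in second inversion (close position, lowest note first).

G, B, C, E

The chord tones are C–E–G–B. With the fifth (G) lowest for second inversion: G, B, C, E.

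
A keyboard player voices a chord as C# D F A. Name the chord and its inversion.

D minor-major seventh, third inversion

The distinct note names are C#, D, F, A. Stacked in thirds they read D–F–A–C#, which is a minor-major seventh chord on D.
With the seventh (C#) in the bass, the chord is in third inversion (figured bass 4/2).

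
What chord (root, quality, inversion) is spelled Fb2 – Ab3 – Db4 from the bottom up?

Db minor, first inversion

Reducing to letter names: Fb, Ab, Db. These stack in thirds as Db–Fb–Ab — a Db minor triad.
Fb is the third of Db minor; third in the bass means first inversion (figured bass 6).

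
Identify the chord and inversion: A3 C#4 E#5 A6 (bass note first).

The pitch classes A, C#, E# arrange in thirds as A–C#–E#: an A augmented triad.
With the root (A) in the bass, the chord is in root position (figured bass 5/3).

A augmented, root position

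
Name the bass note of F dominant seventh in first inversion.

The third of F dominant seventh (F–A–C–Eb) is A; that is the bass in first inversion.

A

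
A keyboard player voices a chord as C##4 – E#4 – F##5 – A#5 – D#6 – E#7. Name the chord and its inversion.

D# major ninth, third inversion

The distinct note names are C##, E#, F##, A#, D#. Stacked in thirds they read D#–F##–A#–C##–E#, which is a major ninth chord on D#.
C## is the seventh of D# major ninth; seventh in the bass means third inversion.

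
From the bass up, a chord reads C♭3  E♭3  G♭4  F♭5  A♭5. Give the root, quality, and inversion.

Fb major ninth, second inversion

The distinct note names are Cb, Eb, Gb, Fb, Ab. Stacked in thirds they read Fb–Ab–Cb–Eb–Gb, which is a major ninth chord on Fb.
Cb is the fifth of Fb major ninth; fifth in the bass means second inversion.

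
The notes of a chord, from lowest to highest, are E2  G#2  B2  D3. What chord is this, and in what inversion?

E dominant seventh, root position

Reducing to letter names: E, G#, B, D. These stack in thirds as E–G#–B–D — an E dominant seventh chord.
With the root (E) in the bass, the chord is in root position (figured bass 7).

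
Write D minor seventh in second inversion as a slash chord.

Dm7/A

Second inversion of D minor seventh has the fifth (A) in the bass. As a slash chord: Dm7/A.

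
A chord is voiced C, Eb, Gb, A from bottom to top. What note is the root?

A

Reordering C, Eb, Gb, A into stacked thirds gives A–C–Eb–Gb; the bottom of that stack, A, is the root.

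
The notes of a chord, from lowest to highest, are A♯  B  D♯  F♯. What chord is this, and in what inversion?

B major seventh, third inversion

The pitch classes A#, B, D#, F# arrange in thirds as B–D#–F#–A#: a B major seventh chord.
A# is the seventh of B major seventh; seventh in the bass means third inversion (figured bass 4/2).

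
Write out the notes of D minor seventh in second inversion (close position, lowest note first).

Spelling D minor seventh: D–F–A–C. In second inversion the fifth is bass, giving A, C, D, F from the bottom.

A, C, D, F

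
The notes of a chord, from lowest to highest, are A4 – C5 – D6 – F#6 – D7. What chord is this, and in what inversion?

Reducing to letter names: A, C, D, F#. These stack in thirds as D–F#–A–C — a D dominant seventh chord.
A is the fifth of D dominant seventh; fifth in the bass means second inversion (figured bass 4/3).

D dominant seventh, second inversion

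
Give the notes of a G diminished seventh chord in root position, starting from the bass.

The chord tones are G–Bb–Db–Fb. With the root (G) lowest for root position: G, Bb, Db, Fb.

G, Bb, Db, Fb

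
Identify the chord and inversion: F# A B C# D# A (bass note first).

B dominant ninth, second inversion

Reducing to letter names: F#, A, B, C#, D#. These stack in thirds as B–D#–F#–A–C# — a B dominant ninth chord.
With the fifth (F#) in the bass, the chord is in second inversion.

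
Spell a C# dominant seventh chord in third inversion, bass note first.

Spelling C# dominant seventh: C#–E#–G#–B. In third inversion the seventh is bass, giving B, C#, E#, G# from the bottom.

B, C#, E#, G#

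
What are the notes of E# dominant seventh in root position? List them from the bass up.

E#, G##, B#, D#

The chord tones are E#–G##–B#–D#. With the root (E#) lowest for root position: E#, G##, B#, D#.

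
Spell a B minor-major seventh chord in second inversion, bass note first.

B minor-major seventh is B–D–F#–A#. Second inversion puts the fifth (F#) in the bass, with the remaining tones above: F#, A#, B, D.

F#, A#, B, D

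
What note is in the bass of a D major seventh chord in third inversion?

D major seventh is D–F#–A–C#. Third inversion places the seventh in the bass: C#.

C#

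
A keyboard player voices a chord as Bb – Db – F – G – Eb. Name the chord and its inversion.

The distinct note names are Bb, Db, F, G, Eb. Stacked in thirds they read Eb–G–Bb–Db–F, which is a dominant ninth chord on Eb.
Bb is the fifth of Eb dominant ninth; fifth in the bass means second inversion.

Eb dominant ninth, second inversion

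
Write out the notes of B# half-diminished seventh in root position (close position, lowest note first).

B#, D#, F#, A#

The chord tones are B#–D#–F#–A#. With the root (B#) lowest for root position: B#, D#, F#, A#.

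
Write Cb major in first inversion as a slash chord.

First inversion of Cb major has the third (Eb) in the bass. As a slash chord: Cbmaj/Eb.

Cbmaj/Eb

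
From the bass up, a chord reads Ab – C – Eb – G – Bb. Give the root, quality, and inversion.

The distinct note names are Ab, C, Eb, G, Bb. Stacked in thirds they read Ab–C–Eb–G–Bb, which is a major ninth chord on Ab.
With the root (Ab) in the bass, the chord is in root position.

Ab major ninth, root position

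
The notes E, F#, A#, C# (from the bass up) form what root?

Reordering E, F#, A#, C# into stacked thirds gives F#–A#–C#–E; the bottom of that stack, F#, is the root.

F#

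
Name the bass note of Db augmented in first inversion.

F

The third of Db augmented (Db–F–A) is F; that is the bass in first inversion.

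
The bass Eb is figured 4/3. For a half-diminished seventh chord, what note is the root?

A

The figures 4/3 mean the fifth of the chord is in the bass. If Eb is the fifth of a half-diminished seventh chord, the root is A (chord tones A–C–Eb–G).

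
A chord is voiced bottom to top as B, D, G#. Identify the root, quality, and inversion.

The distinct note names are B, D, G#. Stacked in thirds they read G#–B–D, which is a diminished triad on G#.
B is the third of G# diminished; third in the bass means first inversion (figured bass 6).

G# diminished, first inversion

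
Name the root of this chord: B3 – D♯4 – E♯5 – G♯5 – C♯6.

B, D#, E#, G#, C# are the tones of a C# dominant ninth chord (C#–E#–G#–B–D#), making C# the root.

C#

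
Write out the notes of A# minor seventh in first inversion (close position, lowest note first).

C#, E#, G#, A#

The chord tones are A#–C#–E#–G#. With the third (C#) lowest for first inversion: C#, E#, G#, A#.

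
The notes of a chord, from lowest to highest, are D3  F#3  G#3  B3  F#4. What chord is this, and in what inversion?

Reducing to letter names: D, F#, G#, B. These stack in thirds as G#–B–D–F# — a G# half-diminished seventh chord.
The lowest note is D, the fifth of the chord, so this is second inversion (figured bass 4/3).

G# half-diminished seventh, second inversion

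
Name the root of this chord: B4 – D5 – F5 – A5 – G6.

B, D, F, A, G are the tones of a G dominant ninth chord (G–B–D–F–A), making G the root.

G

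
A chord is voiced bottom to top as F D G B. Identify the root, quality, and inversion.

G dominant seventh, third inversion

The pitch classes F, D, G, B arrange in thirds as G–B–D–F: a G dominant seventh chord.
F is the seventh of G dominant seventh; seventh in the bass means third inversion (figured bass 4/2).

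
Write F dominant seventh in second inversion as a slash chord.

F7/C

Second inversion of F dominant seventh has the fifth (C) in the bass. As a slash chord: F7/C.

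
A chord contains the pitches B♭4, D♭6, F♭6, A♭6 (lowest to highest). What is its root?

Bb, Db, Fb, Ab are the tones of a Bb half-diminished seventh chord (Bb–Db–Fb–Ab), making Bb the root.

Bb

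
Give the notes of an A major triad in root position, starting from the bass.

A, C#, E

A major is A–C#–E. Root position puts the root (A) in the bass, with the remaining tones above: A, C#, E.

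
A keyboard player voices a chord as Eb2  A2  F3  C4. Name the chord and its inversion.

F dominant seventh, third inversion

The pitch classes Eb, A, F, C arrange in thirds as F–A–C–Eb: an F dominant seventh chord.
The lowest note is Eb, the seventh of the chord, so this is third inversion (figured bass 4/2).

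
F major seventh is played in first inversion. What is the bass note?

A

F major seventh is F–A–C–E. First inversion places the third in the bass: A.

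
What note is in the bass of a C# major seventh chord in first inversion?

E#

C# major seventh is C#–E#–G#–B#. First inversion places the third in the bass: E#.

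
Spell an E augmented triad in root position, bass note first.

E, G#, B#

Spelling E augmented: E–G#–B#. In root position the root is bass, giving E, G#, B# from the bottom.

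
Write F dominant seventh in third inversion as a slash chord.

Third inversion of F dominant seventh has the seventh (Eb) in the bass. As a slash chord: F7/Eb.

F7/Eb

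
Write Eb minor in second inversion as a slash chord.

Ebm/Bb

Second inversion of Eb minor has the fifth (Bb) in the bass. As a slash chord: Ebm/Bb.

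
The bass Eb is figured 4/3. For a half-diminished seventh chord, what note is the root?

A

The figures 4/3 mean the fifth of the chord is in the bass. If Eb is the fifth of a half-diminished seventh chord, the root is A (chord tones A–C–Eb–G).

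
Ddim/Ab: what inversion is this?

Ddim/Ab means D diminished with Ab in the bass. Ab is the fifth of D diminished (D–F–Ab), so this is second inversion.

second inversion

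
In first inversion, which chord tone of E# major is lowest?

E# major is E#–G##–B#. First inversion places the third in the bass: G##.

G##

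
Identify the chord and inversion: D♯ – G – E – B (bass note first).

Reducing to letter names: D#, G, E, B. These stack in thirds as E–G–B–D# — an E minor-major seventh chord.
D# is the seventh of E minor-major seventh; seventh in the bass means third inversion (figured bass 4/2).

E minor-major seventh, third inversion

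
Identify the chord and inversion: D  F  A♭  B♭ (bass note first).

Reducing to letter names: D, F, Ab, Bb. These stack in thirds as Bb–D–F–Ab — a Bb dominant seventh chord.
D is the third of Bb dominant seventh; third in the bass means first inversion (figured bass 6/5).

Bb dominant seventh, first inversion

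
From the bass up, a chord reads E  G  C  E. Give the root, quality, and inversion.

C major, first inversion

The pitch classes E, G, C arrange in thirds as C–E–G: a C major triad.
E is the third of C major; third in the bass means first inversion (figured bass 6).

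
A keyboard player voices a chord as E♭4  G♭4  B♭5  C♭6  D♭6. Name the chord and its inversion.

The distinct note names are Eb, Gb, Bb, Cb, Db. Stacked in thirds they read Cb–Eb–Gb–Bb–Db, which is a major ninth chord on Cb.
Eb is the third of Cb major ninth; third in the bass means first inversion.

Cb major ninth, first inversion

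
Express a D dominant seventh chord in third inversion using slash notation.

Third inversion of D dominant seventh has the seventh (C) in the bass. As a slash chord: D7/C.

D7/C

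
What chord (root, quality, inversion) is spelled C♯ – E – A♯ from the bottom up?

Reducing to letter names: C#, E, A#. These stack in thirds as A#–C#–E — an A# diminished triad.
With the third (C#) in the bass, the chord is in first inversion (figured bass 6).

A# diminished, first inversion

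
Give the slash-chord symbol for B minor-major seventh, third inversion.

Bm(maj7)/A#

Third inversion of B minor-major seventh has the seventh (A#) in the bass. As a slash chord: Bm(maj7)/A#.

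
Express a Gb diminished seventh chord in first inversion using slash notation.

First inversion of Gb diminished seventh has the third (Bbb) in the bass. As a slash chord: Gbdim7/Bbb.

Gbdim7/Bbb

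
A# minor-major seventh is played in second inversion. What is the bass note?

The fifth of A# minor-major seventh (A#–C#–E#–G##) is E#; that is the bass in second inversion.

E#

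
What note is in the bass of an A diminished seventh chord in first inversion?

A diminished seventh is A–C–Eb–Gb. First inversion places the third in the bass: C.

C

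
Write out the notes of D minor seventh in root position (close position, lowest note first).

The chord tones are D–F–A–C. With the root (D) lowest for root position: D, F, A, C.

D, F, A, C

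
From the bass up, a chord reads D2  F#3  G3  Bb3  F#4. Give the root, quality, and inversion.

G minor-major seventh, second inversion

The distinct note names are D, F#, G, Bb. Stacked in thirds they read G–Bb–D–F#, which is a minor-major seventh chord on G.
With the fifth (D) in the bass, the chord is in second inversion (figured bass 4/3).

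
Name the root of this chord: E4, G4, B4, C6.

C

E, G, B, C are the tones of a C major seventh chord (C–E–G–B), making C the root.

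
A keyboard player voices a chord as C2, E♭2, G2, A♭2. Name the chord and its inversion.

Ab major seventh, first inversion

Reducing to letter names: C, Eb, G, Ab. These stack in thirds as Ab–C–Eb–G — an Ab major seventh chord.
C is the third of Ab major seventh; third in the bass means first inversion (figured bass 6/5).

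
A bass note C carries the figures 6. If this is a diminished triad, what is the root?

The figures 6 mean the third of the chord is in the bass. If C is the third of a diminished triad, the root is A (chord tones A–C–Eb).

A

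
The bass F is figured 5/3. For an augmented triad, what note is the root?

The figures 5/3 mean the root of the chord is in the bass. If F is the root of an augmented triad, the root is F (chord tones F–A–C#).

F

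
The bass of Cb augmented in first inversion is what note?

Eb

The third of Cb augmented (Cb–Eb–G) is Eb; that is the bass in first inversion.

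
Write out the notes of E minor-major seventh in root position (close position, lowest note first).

The chord tones are E–G–B–D#. With the root (E) lowest for root position: E, G, B, D#.

E, G, B, D#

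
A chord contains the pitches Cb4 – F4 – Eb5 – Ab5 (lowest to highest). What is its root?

F

Reordering Cb, F, Eb, Ab into stacked thirds gives F–Ab–Cb–Eb; the bottom of that stack, F, is the root.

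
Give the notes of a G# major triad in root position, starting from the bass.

Spelling G# major: G#–B#–D#. In root position the root is bass, giving G#, B#, D# from the bottom.

G#, B#, D#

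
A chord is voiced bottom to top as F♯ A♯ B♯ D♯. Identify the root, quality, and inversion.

B# half-diminished seventh, second inversion

The pitch classes F#, A#, B#, D# arrange in thirds as B#–D#–F#–A#: a B# half-diminished seventh chord.
F# is the fifth of B# half-diminished seventh; fifth in the bass means second inversion (figured bass 4/3).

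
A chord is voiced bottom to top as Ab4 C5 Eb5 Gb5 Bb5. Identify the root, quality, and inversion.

Reducing to letter names: Ab, C, Eb, Gb, Bb. These stack in thirds as Ab–C–Eb–Gb–Bb — an Ab dominant ninth chord.
The lowest note is Ab, the root of the chord, so this is root position.

Ab dominant ninth, root position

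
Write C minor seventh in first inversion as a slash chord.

First inversion of C minor seventh has the third (Eb) in the bass. As a slash chord: Cm7/Eb.

Cm7/Eb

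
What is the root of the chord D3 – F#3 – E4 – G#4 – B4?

E

D, F#, E, G#, B are the tones of an E dominant ninth chord (E–G#–B–D–F#), making E the root.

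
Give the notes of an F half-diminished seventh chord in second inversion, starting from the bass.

The chord tones are F–Ab–Cb–Eb. With the fifth (Cb) lowest for second inversion: Cb, Eb, F, Ab.

Cb, Eb, F, Ab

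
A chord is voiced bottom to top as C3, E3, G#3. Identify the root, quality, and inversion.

C augmented, root position

Reducing to letter names: C, E, G#. These stack in thirds as C–E–G# — a C augmented triad.
The lowest note is C, the root of the chord, so this is root position (figured bass 5/3).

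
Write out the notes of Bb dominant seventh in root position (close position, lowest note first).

Bb dominant seventh is Bb–D–F–Ab. Root position puts the root (Bb) in the bass, with the remaining tones above: Bb, D, F, Ab.

Bb, D, F, Ab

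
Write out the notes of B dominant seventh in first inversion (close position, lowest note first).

The chord tones are B–D#–F#–A. With the third (D#) lowest for first inversion: D#, F#, A, B.

D#, F#, A, B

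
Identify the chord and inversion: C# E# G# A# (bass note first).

A# minor seventh, first inversion

Reducing to letter names: C#, E#, G#, A#. These stack in thirds as A#–C#–E#–G# — an A# minor seventh chord.
The lowest note is C#, the third of the chord, so this is first inversion (figured bass 6/5).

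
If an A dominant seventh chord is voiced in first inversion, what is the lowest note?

C#

The third of A dominant seventh (A–C#–E–G) is C#; that is the bass in first inversion.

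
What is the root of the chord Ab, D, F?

D

The distinct letter names are Ab, D, F. Arranged as a stack of thirds they read D–F–Ab, so D is the root (a D diminished triad).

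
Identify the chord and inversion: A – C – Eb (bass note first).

Reducing to letter names: A, C, Eb. These stack in thirds as A–C–Eb — an A diminished triad.
The lowest note is A, the root of the chord, so this is root position (figured bass 5/3).

A diminished, root position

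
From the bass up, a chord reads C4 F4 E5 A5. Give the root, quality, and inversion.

The pitch classes C, F, E, A arrange in thirds as F–A–C–E: an F major seventh chord.
The lowest note is C, the fifth of the chord, so this is second inversion (figured bass 4/3).

F major seventh, second inversion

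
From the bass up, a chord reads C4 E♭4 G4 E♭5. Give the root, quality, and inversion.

The distinct note names are C, Eb, G. Stacked in thirds they read C–Eb–G, which is a minor triad on C.
With the root (C) in the bass, the chord is in root position (figured bass 5/3).

C minor, root position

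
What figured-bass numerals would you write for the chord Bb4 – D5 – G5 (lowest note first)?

6

The notes Bb, D, G stack in thirds as G–Bb–D — a G minor triad. The bass Bb is the third, so this is first inversion: figured 6.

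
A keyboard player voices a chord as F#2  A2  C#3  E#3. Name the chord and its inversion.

F# minor-major seventh, root position

The distinct note names are F#, A, C#, E#. Stacked in thirds they read F#–A–C#–E#, which is a minor-major seventh chord on F#.
F# is the root of F# minor-major seventh; root in the bass means root position (figured bass 7).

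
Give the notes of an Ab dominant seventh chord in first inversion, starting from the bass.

C, Eb, Gb, Ab

The chord tones are Ab–C–Eb–Gb. With the third (C) lowest for first inversion: C, Eb, Gb, Ab.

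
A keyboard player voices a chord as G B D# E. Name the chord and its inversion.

The distinct note names are G, B, D#, E. Stacked in thirds they read E–G–B–D#, which is a minor-major seventh chord on E.
The lowest note is G, the third of the chord, so this is first inversion (figured bass 6/5).

E minor-major seventh, first inversion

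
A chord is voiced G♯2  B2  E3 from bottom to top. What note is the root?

E

Reordering G#, B, E into stacked thirds gives E–G#–B; the bottom of that stack, E, is the root.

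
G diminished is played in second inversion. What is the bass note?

Db

G diminished is G–Bb–Db. Second inversion places the fifth in the bass: Db.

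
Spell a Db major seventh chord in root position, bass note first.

Db, F, Ab, C

The chord tones are Db–F–Ab–C. With the root (Db) lowest for root position: Db, F, Ab, C.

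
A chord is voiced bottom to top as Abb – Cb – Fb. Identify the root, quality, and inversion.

Fb minor, first inversion

The distinct note names are Abb, Cb, Fb. Stacked in thirds they read Fb–Abb–Cb, which is a minor triad on Fb.
Abb is the third of Fb minor; third in the bass means first inversion (figured bass 6).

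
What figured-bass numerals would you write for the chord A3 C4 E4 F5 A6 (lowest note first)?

6/5

The notes A, C, E, F stack in thirds as F–A–C–E — an F major seventh chord. The bass A is the third, so this is first inversion: figured 6/5.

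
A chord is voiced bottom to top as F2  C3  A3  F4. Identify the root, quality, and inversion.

F major, root position

The distinct note names are F, C, A. Stacked in thirds they read F–A–C, which is a major triad on F.
With the root (F) in the bass, the chord is in root position (figured bass 5/3).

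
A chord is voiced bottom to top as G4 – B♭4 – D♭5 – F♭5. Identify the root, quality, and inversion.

Reducing to letter names: G, Bb, Db, Fb. These stack in thirds as G–Bb–Db–Fb — a G diminished seventh chord.
G is the root of G diminished seventh; root in the bass means root position (figured bass 7).

G diminished seventh, root position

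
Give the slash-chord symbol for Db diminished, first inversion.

First inversion of Db diminished has the third (Fb) in the bass. As a slash chord: Dbdim/Fb.

Dbdim/Fb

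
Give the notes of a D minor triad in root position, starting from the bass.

The chord tones are D–F–A. With the root (D) lowest for root position: D, F, A.

D, F, A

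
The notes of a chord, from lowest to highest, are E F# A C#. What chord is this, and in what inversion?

The distinct note names are E, F#, A, C#. Stacked in thirds they read F#–A–C#–E, which is a minor seventh chord on F#.
E is the seventh of F# minor seventh; seventh in the bass means third inversion (figured bass 4/2).

F# minor seventh, third inversion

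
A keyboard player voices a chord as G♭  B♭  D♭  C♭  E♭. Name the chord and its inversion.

The pitch classes Gb, Bb, Db, Cb, Eb arrange in thirds as Cb–Eb–Gb–Bb–Db: a Cb major ninth chord.
The lowest note is Gb, the fifth of the chord, so this is second inversion.

Cb major ninth, second inversion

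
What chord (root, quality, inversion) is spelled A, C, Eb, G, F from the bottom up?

The distinct note names are A, C, Eb, G, F. Stacked in thirds they read F–A–C–Eb–G, which is a dominant ninth chord on F.
A is the third of F dominant ninth; third in the bass means first inversion.

F dominant ninth, first inversion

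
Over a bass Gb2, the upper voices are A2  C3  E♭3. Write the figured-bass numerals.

The notes Gb, A, C, Eb stack in thirds as A–C–Eb–Gb — an A diminished seventh chord. The bass Gb is the seventh, so this is third inversion: figured 4/2.

4/2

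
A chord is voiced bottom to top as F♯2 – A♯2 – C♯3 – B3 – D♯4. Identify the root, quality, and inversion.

The pitch classes F#, A#, C#, B, D# arrange in thirds as B–D#–F#–A#–C#: a B major ninth chord.
F# is the fifth of B major ninth; fifth in the bass means second inversion.

B major ninth, second inversion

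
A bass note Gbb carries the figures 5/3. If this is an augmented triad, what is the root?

Gbb

The figures 5/3 mean the root of the chord is in the bass. If Gbb is the root of an augmented triad, the root is Gbb (chord tones Gbb–Bbb–Db).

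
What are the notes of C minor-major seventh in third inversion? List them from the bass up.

Spelling C minor-major seventh: C–Eb–G–B. In third inversion the seventh is bass, giving B, C, Eb, G from the bottom.

B, C, Eb, G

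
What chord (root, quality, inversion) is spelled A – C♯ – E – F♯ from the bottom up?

The pitch classes A, C#, E, F# arrange in thirds as F#–A–C#–E: an F# minor seventh chord.
A is the third of F# minor seventh; third in the bass means first inversion (figured bass 6/5).

F# minor seventh, first inversion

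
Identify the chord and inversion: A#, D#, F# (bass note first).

Reducing to letter names: A#, D#, F#. These stack in thirds as D#–F#–A# — a D# minor triad.
The lowest note is A#, the fifth of the chord, so this is second inversion (figured bass 6/4).

D# minor, second inversion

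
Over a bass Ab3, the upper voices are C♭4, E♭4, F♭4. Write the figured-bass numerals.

6/5

The notes Ab, Cb, Eb, Fb stack in thirds as Fb–Ab–Cb–Eb — an Fb major seventh chord. The bass Ab is the third, so this is first inversion: figured 6/5.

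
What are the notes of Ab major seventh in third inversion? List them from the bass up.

The chord tones are Ab–C–Eb–G. With the seventh (G) lowest for third inversion: G, Ab, C, Eb.

G, Ab, C, Eb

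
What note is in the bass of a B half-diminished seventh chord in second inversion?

B half-diminished seventh is B–D–F–A. Second inversion places the fifth in the bass: F.

F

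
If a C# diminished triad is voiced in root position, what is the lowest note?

The root of C# diminished (C#–E–G) is C#; that is the bass in root position.

C#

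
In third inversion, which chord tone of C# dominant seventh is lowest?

In third inversion the seventh is lowest. For C# dominant seventh (C#–E#–G#–B) that is B.

B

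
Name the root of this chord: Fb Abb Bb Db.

Bb

Reordering Fb, Abb, Bb, Db into stacked thirds gives Bb–Db–Fb–Abb; the bottom of that stack, Bb, is the root.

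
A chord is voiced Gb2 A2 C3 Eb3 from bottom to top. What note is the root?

A

The distinct letter names are Gb, A, C, Eb. Arranged as a stack of thirds they read A–C–Eb–Gb, so A is the root (an A diminished seventh chord).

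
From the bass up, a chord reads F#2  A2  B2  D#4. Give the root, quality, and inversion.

B dominant seventh, second inversion

The pitch classes F#, A, B, D# arrange in thirds as B–D#–F#–A: a B dominant seventh chord.
The lowest note is F#, the fifth of the chord, so this is second inversion (figured bass 4/3).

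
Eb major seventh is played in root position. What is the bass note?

Eb

In root position the root is lowest. For Eb major seventh (Eb–G–Bb–D) that is Eb.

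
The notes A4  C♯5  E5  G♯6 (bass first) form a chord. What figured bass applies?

7

The notes A, C#, E, G# stack in thirds as A–C#–E–G# — an A major seventh chord. The bass A is the root, so this is root position: figured 7.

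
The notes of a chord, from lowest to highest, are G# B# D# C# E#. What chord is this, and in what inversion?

Reducing to letter names: G#, B#, D#, C#, E#. These stack in thirds as C#–E#–G#–B#–D# — a C# major ninth chord.
The lowest note is G#, the fifth of the chord, so this is second inversion.

C# major ninth, second inversion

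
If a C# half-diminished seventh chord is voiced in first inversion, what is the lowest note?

In first inversion the third is lowest. For C# half-diminished seventh (C#–E–G–B) that is E.

E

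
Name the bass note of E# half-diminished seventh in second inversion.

In second inversion the fifth is lowest. For E# half-diminished seventh (E#–G#–B–D#) that is B.

B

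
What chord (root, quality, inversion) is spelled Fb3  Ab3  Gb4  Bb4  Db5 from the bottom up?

Reducing to letter names: Fb, Ab, Gb, Bb, Db. These stack in thirds as Gb–Bb–Db–Fb–Ab — a Gb dominant ninth chord.
Fb is the seventh of Gb dominant ninth; seventh in the bass means third inversion.

Gb dominant ninth, third inversion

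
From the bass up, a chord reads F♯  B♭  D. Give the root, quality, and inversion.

The distinct note names are F#, Bb, D. Stacked in thirds they read Bb–D–F#, which is an augmented triad on Bb.
The lowest note is F#, the fifth of the chord, so this is second inversion (figured bass 6/4).

Bb augmented, second inversion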